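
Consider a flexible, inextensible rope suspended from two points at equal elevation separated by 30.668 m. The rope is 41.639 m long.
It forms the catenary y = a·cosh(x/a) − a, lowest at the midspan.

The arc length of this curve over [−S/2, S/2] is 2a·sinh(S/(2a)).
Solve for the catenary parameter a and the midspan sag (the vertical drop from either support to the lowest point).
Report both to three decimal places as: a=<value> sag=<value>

a=10.987 sag=12.554

seed: a₀ = √(S³/(24(L−S))) = √(30.668³/(24·10.971)) = 10.466451
iter 1: u=1.465062  f(a)=+1.239e+00  f'(a)=-2.582e+00  a ← 10.466451 − (+1.239e+00/-2.582e+00) = 10.946418
iter 2: u=1.400824  f(a)=+9.035e-02  f'(a)=-2.218e+00  a ← 10.946418 − (+9.035e-02/-2.218e+00) = 10.987149
iter 3: u=1.395630  f(a)=+5.637e-04  f'(a)=-2.191e+00  a ← 10.987149 − (+5.637e-04/-2.191e+00) = 10.987407
iter 4: u=1.395598  f(a)=+2.224e-08  f'(a)=-2.191e+00  a ← 10.987407 − (+2.224e-08/-2.191e+00) = 10.987407
iter 5: u=1.395598  f(a)=+0.000e+00  f'(a)=-2.191e+00  a ← 10.987407 − (+0.000e+00/-2.191e+00) = 10.987407
converged: |Δa| < 1e-12 after 5 iterations
sag = a·(cosh(S/(2a)) − 1) = 10.987407·(cosh(1.395598) − 1) = 12.553509
T_max/T_min = cosh(S/(2a)) = 2.142536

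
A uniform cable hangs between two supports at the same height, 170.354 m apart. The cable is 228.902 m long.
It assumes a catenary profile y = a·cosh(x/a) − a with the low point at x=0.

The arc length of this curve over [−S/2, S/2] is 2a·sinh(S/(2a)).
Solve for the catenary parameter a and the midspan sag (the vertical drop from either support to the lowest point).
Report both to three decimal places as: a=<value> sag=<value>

a=62.159 sag=68.082

seed: a₀ = √(S³/(24(L−S))) = √(170.354³/(24·58.548)) = 59.315316
iter 1: u=1.436003  f(a)=+6.342e+00  f'(a)=-2.412e+00  a ← 59.315316 − (+6.342e+00/-2.412e+00) = 61.944122
iter 2: u=1.375062  f(a)=+4.460e-01  f'(a)=-2.084e+00  a ← 61.944122 − (+4.460e-01/-2.084e+00) = 62.158116
iter 3: u=1.370328  f(a)=+2.574e-03  f'(a)=-2.060e+00  a ← 62.158116 − (+2.574e-03/-2.060e+00) = 62.159365
iter 4: u=1.370300  f(a)=+8.686e-08  f'(a)=-2.060e+00  a ← 62.159365 − (+8.686e-08/-2.060e+00) = 62.159365
iter 5: u=1.370300  f(a)=+0.000e+00  f'(a)=-2.060e+00  a ← 62.159365 − (+0.000e+00/-2.060e+00) = 62.159365
converged: |Δa| < 1e-12 after 5 iterations
sag = a·(cosh(S/(2a)) − 1) = 62.159365·(cosh(1.370300) − 1) = 68.082019
T_max/T_min = cosh(S/(2a)) = 2.095282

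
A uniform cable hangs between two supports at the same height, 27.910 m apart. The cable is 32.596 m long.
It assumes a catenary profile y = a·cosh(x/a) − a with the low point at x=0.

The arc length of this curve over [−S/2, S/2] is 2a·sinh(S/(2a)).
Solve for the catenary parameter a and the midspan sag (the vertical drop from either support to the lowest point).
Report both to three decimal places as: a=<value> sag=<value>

seed: a₀ = √(S³/(24(L−S))) = √(27.910³/(24·4.686)) = 13.903783
iter 1: u=1.003684  f(a)=+2.418e-01  f'(a)=-7.445e-01  a ← 13.903783 − (+2.418e-01/-7.445e-01) = 14.228546
iter 2: u=0.980775  f(a)=+8.730e-03  f'(a)=-6.916e-01  a ← 14.228546 − (+8.730e-03/-6.916e-01) = 14.241169
iter 3: u=0.979905  f(a)=+1.233e-05  f'(a)=-6.896e-01  a ← 14.241169 − (+1.233e-05/-6.896e-01) = 14.241187
iter 4: u=0.979904  f(a)=+2.466e-11  f'(a)=-6.896e-01  a ← 14.241187 − (+2.466e-11/-6.896e-01) = 14.241187
iter 5: u=0.979904  f(a)=-7.105e-15  f'(a)=-6.896e-01  a ← 14.241187 − (-7.105e-15/-6.896e-01) = 14.241187
converged: |Δa| < 1e-12 after 5 iterations
sag = a·(cosh(S/(2a)) − 1) = 14.241187·(cosh(0.979904) − 1) = 7.402200
T_max/T_min = cosh(S/(2a)) = 1.519774

a=14.241 sag=7.402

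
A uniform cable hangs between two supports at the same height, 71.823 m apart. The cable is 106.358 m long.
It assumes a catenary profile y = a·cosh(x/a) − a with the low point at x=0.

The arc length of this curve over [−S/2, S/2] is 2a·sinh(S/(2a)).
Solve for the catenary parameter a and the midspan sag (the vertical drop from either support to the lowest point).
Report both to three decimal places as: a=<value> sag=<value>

a=22.525 sag=35.228

seed: a₀ = √(S³/(24(L−S))) = √(71.823³/(24·34.535)) = 21.142676
iter 1: u=1.698531  f(a)=+5.338e+00  f'(a)=-4.312e+00  a ← 21.142676 − (+5.338e+00/-4.312e+00) = 22.380662
iter 2: u=1.604577  f(a)=+5.048e-01  f'(a)=-3.532e+00  a ← 22.380662 − (+5.048e-01/-3.532e+00) = 22.523585
iter 3: u=1.594395  f(a)=+5.554e-03  f'(a)=-3.454e+00  a ← 22.523585 − (+5.554e-03/-3.454e+00) = 22.525193
iter 4: u=1.594282  f(a)=+6.889e-07  f'(a)=-3.453e+00  a ← 22.525193 − (+6.889e-07/-3.453e+00) = 22.525193
iter 5: u=1.594282  f(a)=+2.842e-14  f'(a)=-3.453e+00  a ← 22.525193 − (+2.842e-14/-3.453e+00) = 22.525193
converged: |Δa| < 1e-12 after 5 iterations
sag = a·(cosh(S/(2a)) − 1) = 22.525193·(cosh(1.594282) − 1) = 35.227646
T_max/T_min = cosh(S/(2a)) = 2.563922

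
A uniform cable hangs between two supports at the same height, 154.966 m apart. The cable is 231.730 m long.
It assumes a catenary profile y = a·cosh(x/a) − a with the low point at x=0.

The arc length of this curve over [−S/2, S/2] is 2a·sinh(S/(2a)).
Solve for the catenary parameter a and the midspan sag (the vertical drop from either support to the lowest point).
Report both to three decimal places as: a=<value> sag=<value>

a=47.964 sag=77.437

seed: a₀ = √(S³/(24(L−S))) = √(154.966³/(24·76.764)) = 44.943844
iter 1: u=1.723996  f(a)=+1.225e+01  f'(a)=-4.545e+00  a ← 44.943844 − (+1.225e+01/-4.545e+00) = 47.638838
iter 2: u=1.626467  f(a)=+1.188e+00  f'(a)=-3.703e+00  a ← 47.638838 − (+1.188e+00/-3.703e+00) = 47.959771
iter 3: u=1.615583  f(a)=+1.383e-02  f'(a)=-3.617e+00  a ← 47.959771 − (+1.383e-02/-3.617e+00) = 47.963596
iter 4: u=1.615454  f(a)=+1.923e-06  f'(a)=-3.616e+00  a ← 47.963596 − (+1.923e-06/-3.616e+00) = 47.963596
iter 5: u=1.615454  f(a)=+1.137e-13  f'(a)=-3.616e+00  a ← 47.963596 − (+1.137e-13/-3.616e+00) = 47.963596
converged: |Δa| < 1e-12 after 5 iterations
sag = a·(cosh(S/(2a)) − 1) = 47.963596·(cosh(1.615454) − 1) = 77.436582
T_max/T_min = cosh(S/(2a)) = 2.614487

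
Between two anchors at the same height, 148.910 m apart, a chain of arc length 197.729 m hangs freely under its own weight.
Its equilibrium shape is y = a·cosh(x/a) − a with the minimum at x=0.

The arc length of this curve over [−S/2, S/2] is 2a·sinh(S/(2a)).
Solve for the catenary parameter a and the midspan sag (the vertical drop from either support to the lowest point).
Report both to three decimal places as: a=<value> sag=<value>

a=55.522 sag=57.866

seed: a₀ = √(S³/(24(L−S))) = √(148.910³/(24·48.819)) = 53.086701
iter 1: u=1.402517  f(a)=+5.033e+00  f'(a)=-2.227e+00  a ← 53.086701 − (+5.033e+00/-2.227e+00) = 55.346147
iter 2: u=1.345261  f(a)=+3.391e-01  f'(a)=-1.936e+00  a ← 55.346147 − (+3.391e-01/-1.936e+00) = 55.521281
iter 3: u=1.341017  f(a)=+1.786e-03  f'(a)=-1.916e+00  a ← 55.521281 − (+1.786e-03/-1.916e+00) = 55.522213
iter 4: u=1.340995  f(a)=+5.011e-08  f'(a)=-1.916e+00  a ← 55.522213 − (+5.011e-08/-1.916e+00) = 55.522213
iter 5: u=1.340995  f(a)=+0.000e+00  f'(a)=-1.916e+00  a ← 55.522213 − (+0.000e+00/-1.916e+00) = 55.522213
converged: |Δa| < 1e-12 after 5 iterations
sag = a·(cosh(S/(2a)) − 1) = 55.522213·(cosh(1.340995) − 1) = 57.866082
T_max/T_min = cosh(S/(2a)) = 2.042215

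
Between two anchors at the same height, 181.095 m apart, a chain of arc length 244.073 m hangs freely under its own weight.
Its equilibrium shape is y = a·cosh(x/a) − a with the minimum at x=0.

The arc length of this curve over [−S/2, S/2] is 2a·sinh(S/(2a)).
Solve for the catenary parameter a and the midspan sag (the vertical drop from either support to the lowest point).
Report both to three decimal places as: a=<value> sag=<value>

a=65.723 sag=72.886

seed: a₀ = √(S³/(24(L−S))) = √(181.095³/(24·62.978)) = 62.684424
iter 1: u=1.444498  f(a)=+6.906e+00  f'(a)=-2.461e+00  a ← 62.684424 − (+6.906e+00/-2.461e+00) = 65.490659
iter 2: u=1.382602  f(a)=+4.909e-01  f'(a)=-2.123e+00  a ← 65.490659 − (+4.909e-01/-2.123e+00) = 65.721911
iter 3: u=1.377737  f(a)=+2.899e-03  f'(a)=-2.098e+00  a ← 65.721911 − (+2.899e-03/-2.098e+00) = 65.723293
iter 4: u=1.377708  f(a)=+1.024e-07  f'(a)=-2.097e+00  a ← 65.723293 − (+1.024e-07/-2.097e+00) = 65.723293
iter 5: u=1.377708  f(a)=+5.684e-14  f'(a)=-2.097e+00  a ← 65.723293 − (+5.684e-14/-2.097e+00) = 65.723293
converged: |Δa| < 1e-12 after 5 iterations
sag = a·(cosh(S/(2a)) − 1) = 65.723293·(cosh(1.377708) − 1) = 72.885720
T_max/T_min = cosh(S/(2a)) = 2.108979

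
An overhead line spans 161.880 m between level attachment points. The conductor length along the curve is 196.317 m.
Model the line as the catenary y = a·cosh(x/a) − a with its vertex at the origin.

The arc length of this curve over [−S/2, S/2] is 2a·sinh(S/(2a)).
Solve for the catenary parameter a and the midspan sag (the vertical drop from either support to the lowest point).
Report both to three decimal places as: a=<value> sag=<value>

seed: a₀ = √(S³/(24(L−S))) = √(161.880³/(24·34.437)) = 71.642630
iter 1: u=1.129774  f(a)=+2.266e+00  f'(a)=-1.090e+00  a ← 71.642630 − (+2.266e+00/-1.090e+00) = 73.721692
iter 2: u=1.097913  f(a)=+1.024e-01  f'(a)=-9.933e-01  a ← 73.721692 − (+1.024e-01/-9.933e-01) = 73.824751
iter 3: u=1.096380  f(a)=+2.309e-04  f'(a)=-9.889e-01  a ← 73.824751 − (+2.309e-04/-9.889e-01) = 73.824984
iter 4: u=1.096377  f(a)=+1.180e-09  f'(a)=-9.888e-01  a ← 73.824984 − (+1.180e-09/-9.888e-01) = 73.824984
iter 5: u=1.096377  f(a)=-2.842e-14  f'(a)=-9.888e-01  a ← 73.824984 − (-2.842e-14/-9.888e-01) = 73.824984
converged: |Δa| < 1e-12 after 5 iterations
sag = a·(cosh(S/(2a)) − 1) = 73.824984·(cosh(1.096377) − 1) = 48.996917
T_max/T_min = cosh(S/(2a)) = 1.663690

a=73.825 sag=48.997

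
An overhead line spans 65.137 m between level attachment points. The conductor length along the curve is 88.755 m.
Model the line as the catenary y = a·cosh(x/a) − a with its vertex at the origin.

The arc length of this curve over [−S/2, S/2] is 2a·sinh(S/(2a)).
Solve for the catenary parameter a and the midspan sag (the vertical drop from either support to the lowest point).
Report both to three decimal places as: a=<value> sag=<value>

a=23.194 sag=26.879

seed: a₀ = √(S³/(24(L−S))) = √(65.137³/(24·23.618)) = 22.080782
iter 1: u=1.474970  f(a)=+2.706e+00  f'(a)=-2.642e+00  a ← 22.080782 − (+2.706e+00/-2.642e+00) = 23.104996
iter 2: u=1.409587  f(a)=+1.997e-01  f'(a)=-2.265e+00  a ← 23.104996 − (+1.997e-01/-2.265e+00) = 23.193140
iter 3: u=1.404230  f(a)=+1.279e-03  f'(a)=-2.237e+00  a ← 23.193140 − (+1.279e-03/-2.237e+00) = 23.193711
iter 4: u=1.404195  f(a)=+5.317e-08  f'(a)=-2.236e+00  a ← 23.193711 − (+5.317e-08/-2.236e+00) = 23.193711
iter 5: u=1.404195  f(a)=+1.421e-14  f'(a)=-2.236e+00  a ← 23.193711 − (+1.421e-14/-2.236e+00) = 23.193711
converged: |Δa| < 1e-12 after 5 iterations
sag = a·(cosh(S/(2a)) − 1) = 23.193711·(cosh(1.404195) − 1) = 26.879343
T_max/T_min = cosh(S/(2a)) = 2.158907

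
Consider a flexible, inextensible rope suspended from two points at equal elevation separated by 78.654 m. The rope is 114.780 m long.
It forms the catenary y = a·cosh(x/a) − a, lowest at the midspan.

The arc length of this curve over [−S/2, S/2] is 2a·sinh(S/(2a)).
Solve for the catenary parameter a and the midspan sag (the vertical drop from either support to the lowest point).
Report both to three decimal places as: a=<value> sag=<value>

a=25.176 sag=37.494

seed: a₀ = √(S³/(24(L−S))) = √(78.654³/(24·36.126)) = 23.690033
iter 1: u=1.660065  f(a)=+5.317e+00  f'(a)=-3.977e+00  a ← 23.690033 − (+5.317e+00/-3.977e+00) = 25.026882
iter 2: u=1.571390  f(a)=+4.833e-01  f'(a)=-3.285e+00  a ← 25.026882 − (+4.833e-01/-3.285e+00) = 25.174025
iter 3: u=1.562205  f(a)=+4.874e-03  f'(a)=-3.219e+00  a ← 25.174025 − (+4.874e-03/-3.219e+00) = 25.175539
iter 4: u=1.562112  f(a)=+5.068e-07  f'(a)=-3.218e+00  a ← 25.175539 − (+5.068e-07/-3.218e+00) = 25.175540
iter 5: u=1.562112  f(a)=+2.842e-14  f'(a)=-3.218e+00  a ← 25.175540 − (+2.842e-14/-3.218e+00) = 25.175540
converged: |Δa| < 1e-12 after 5 iterations
sag = a·(cosh(S/(2a)) − 1) = 25.175540·(cosh(1.562112) − 1) = 37.493591
T_max/T_min = cosh(S/(2a)) = 2.489286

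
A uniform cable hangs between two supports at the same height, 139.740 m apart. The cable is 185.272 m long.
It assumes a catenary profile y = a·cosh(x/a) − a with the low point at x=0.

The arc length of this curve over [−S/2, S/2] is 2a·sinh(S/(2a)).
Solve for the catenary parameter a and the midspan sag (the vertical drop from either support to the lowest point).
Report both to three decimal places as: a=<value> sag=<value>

seed: a₀ = √(S³/(24(L−S))) = √(139.740³/(24·45.532)) = 49.970895
iter 1: u=1.398214  f(a)=+4.664e+00  f'(a)=-2.204e+00  a ← 49.970895 − (+4.664e+00/-2.204e+00) = 52.086503
iter 2: u=1.341422  f(a)=+3.125e-01  f'(a)=-1.918e+00  a ← 52.086503 − (+3.125e-01/-1.918e+00) = 52.249445
iter 3: u=1.337239  f(a)=+1.626e-03  f'(a)=-1.898e+00  a ← 52.249445 − (+1.626e-03/-1.898e+00) = 52.250302
iter 4: u=1.337217  f(a)=+4.455e-08  f'(a)=-1.898e+00  a ← 52.250302 − (+4.455e-08/-1.898e+00) = 52.250302
iter 5: u=1.337217  f(a)=+0.000e+00  f'(a)=-1.898e+00  a ← 52.250302 − (+0.000e+00/-1.898e+00) = 52.250302
converged: |Δa| < 1e-12 after 5 iterations
sag = a·(cosh(S/(2a)) − 1) = 52.250302·(cosh(1.337217) − 1) = 54.105340
T_max/T_min = cosh(S/(2a)) = 2.035503

a=52.250 sag=54.105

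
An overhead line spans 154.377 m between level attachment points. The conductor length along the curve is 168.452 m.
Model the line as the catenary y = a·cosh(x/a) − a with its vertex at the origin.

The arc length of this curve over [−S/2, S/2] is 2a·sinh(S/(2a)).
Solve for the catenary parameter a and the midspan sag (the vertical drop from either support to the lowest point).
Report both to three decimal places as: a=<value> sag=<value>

seed: a₀ = √(S³/(24(L−S))) = √(154.377³/(24·14.075)) = 104.362404
iter 1: u=0.739620  f(a)=+3.900e-01  f'(a)=-2.848e-01  a ← 104.362404 − (+3.900e-01/-2.848e-01) = 105.731989
iter 2: u=0.730039  f(a)=+7.811e-03  f'(a)=-2.735e-01  a ← 105.731989 − (+7.811e-03/-2.735e-01) = 105.760549
iter 3: u=0.729842  f(a)=+3.274e-06  f'(a)=-2.732e-01  a ← 105.760549 − (+3.274e-06/-2.732e-01) = 105.760561
iter 4: u=0.729842  f(a)=+5.400e-13  f'(a)=-2.732e-01  a ← 105.760561 − (+5.400e-13/-2.732e-01) = 105.760561
converged: |Δa| < 1e-12 after 4 iterations
sag = a·(cosh(S/(2a)) − 1) = 105.760561·(cosh(0.729842) − 1) = 29.440457
T_max/T_min = cosh(S/(2a)) = 1.278369

a=105.761 sag=29.440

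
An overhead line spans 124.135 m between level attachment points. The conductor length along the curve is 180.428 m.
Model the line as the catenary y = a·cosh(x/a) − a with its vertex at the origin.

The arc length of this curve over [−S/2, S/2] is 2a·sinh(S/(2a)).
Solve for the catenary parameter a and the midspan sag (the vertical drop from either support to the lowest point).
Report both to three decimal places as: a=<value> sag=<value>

seed: a₀ = √(S³/(24(L−S))) = √(124.135³/(24·56.293)) = 37.627776
iter 1: u=1.649513  f(a)=+8.174e+00  f'(a)=-3.889e+00  a ← 37.627776 − (+8.174e+00/-3.889e+00) = 39.729291
iter 2: u=1.562260  f(a)=+7.347e-01  f'(a)=-3.219e+00  a ← 39.729291 − (+7.347e-01/-3.219e+00) = 39.957545
iter 3: u=1.553336  f(a)=+7.232e-03  f'(a)=-3.156e+00  a ← 39.957545 − (+7.232e-03/-3.156e+00) = 39.959837
iter 4: u=1.553247  f(a)=+7.159e-07  f'(a)=-3.155e+00  a ← 39.959837 − (+7.159e-07/-3.155e+00) = 39.959837
iter 5: u=1.553247  f(a)=+2.842e-14  f'(a)=-3.155e+00  a ← 39.959837 − (+2.842e-14/-3.155e+00) = 39.959837
converged: |Δa| < 1e-12 after 5 iterations
sag = a·(cosh(S/(2a)) − 1) = 39.959837·(cosh(1.553247) − 1) = 58.708062
T_max/T_min = cosh(S/(2a)) = 2.469177

a=39.960 sag=58.708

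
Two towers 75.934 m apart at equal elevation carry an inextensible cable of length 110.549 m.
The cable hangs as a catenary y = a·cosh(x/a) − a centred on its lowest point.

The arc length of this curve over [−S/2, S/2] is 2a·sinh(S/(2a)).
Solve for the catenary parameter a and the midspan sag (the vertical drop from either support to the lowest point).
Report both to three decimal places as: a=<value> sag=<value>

a=24.387 sag=36.028

seed: a₀ = √(S³/(24(L−S))) = √(75.934³/(24·34.615)) = 22.957079
iter 1: u=1.653825  f(a)=+5.054e+00  f'(a)=-3.925e+00  a ← 22.957079 − (+5.054e+00/-3.925e+00) = 24.244681
iter 2: u=1.565993  f(a)=+4.564e-01  f'(a)=-3.246e+00  a ← 24.244681 − (+4.564e-01/-3.246e+00) = 24.385296
iter 3: u=1.556963  f(a)=+4.537e-03  f'(a)=-3.181e+00  a ← 24.385296 − (+4.537e-03/-3.181e+00) = 24.386722
iter 4: u=1.556872  f(a)=+4.583e-07  f'(a)=-3.181e+00  a ← 24.386722 − (+4.583e-07/-3.181e+00) = 24.386722
iter 5: u=1.556872  f(a)=+0.000e+00  f'(a)=-3.181e+00  a ← 24.386722 − (+0.000e+00/-3.181e+00) = 24.386722
converged: |Δa| < 1e-12 after 5 iterations
sag = a·(cosh(S/(2a)) − 1) = 24.386722·(cosh(1.556872) − 1) = 36.028364
T_max/T_min = cosh(S/(2a)) = 2.477376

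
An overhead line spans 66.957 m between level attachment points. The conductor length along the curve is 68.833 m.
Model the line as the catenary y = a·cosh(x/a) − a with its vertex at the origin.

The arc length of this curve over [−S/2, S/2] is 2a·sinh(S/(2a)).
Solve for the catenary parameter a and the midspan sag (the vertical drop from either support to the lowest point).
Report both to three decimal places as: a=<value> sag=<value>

seed: a₀ = √(S³/(24(L−S))) = √(66.957³/(24·1.876)) = 81.652962
iter 1: u=0.410010  f(a)=+1.583e-02  f'(a)=-4.673e-02  a ← 81.652962 − (+1.583e-02/-4.673e-02) = 81.991771
iter 2: u=0.408315  f(a)=+9.908e-05  f'(a)=-4.614e-02  a ← 81.991771 − (+9.908e-05/-4.614e-02) = 81.993918
iter 3: u=0.408305  f(a)=+3.935e-09  f'(a)=-4.614e-02  a ← 81.993918 − (+3.935e-09/-4.614e-02) = 81.993919
iter 4: u=0.408305  f(a)=+1.421e-14  f'(a)=-4.614e-02  a ← 81.993919 − (+1.421e-14/-4.614e-02) = 81.993919
converged: |Δa| < 1e-12 after 4 iterations
sag = a·(cosh(S/(2a)) − 1) = 81.993919·(cosh(0.408305) − 1) = 6.930196
T_max/T_min = cosh(S/(2a)) = 1.084521

a=81.994 sag=6.930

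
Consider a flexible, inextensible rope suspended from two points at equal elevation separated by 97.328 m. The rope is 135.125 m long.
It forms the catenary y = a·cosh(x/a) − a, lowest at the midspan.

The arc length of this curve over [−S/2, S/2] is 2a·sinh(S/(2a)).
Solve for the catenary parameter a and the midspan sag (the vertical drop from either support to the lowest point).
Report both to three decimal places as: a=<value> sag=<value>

seed: a₀ = √(S³/(24(L−S))) = √(97.328³/(24·37.797)) = 31.880301
iter 1: u=1.526460  f(a)=+4.656e+00  f'(a)=-2.972e+00  a ← 31.880301 − (+4.656e+00/-2.972e+00) = 33.447038
iter 2: u=1.454957  f(a)=+3.652e-01  f'(a)=-2.522e+00  a ← 33.447038 − (+3.652e-01/-2.522e+00) = 33.591842
iter 3: u=1.448685  f(a)=+2.670e-03  f'(a)=-2.485e+00  a ← 33.591842 − (+2.670e-03/-2.485e+00) = 33.592917
iter 4: u=1.448639  f(a)=+1.450e-07  f'(a)=-2.485e+00  a ← 33.592917 − (+1.450e-07/-2.485e+00) = 33.592917
iter 5: u=1.448639  f(a)=+0.000e+00  f'(a)=-2.485e+00  a ← 33.592917 − (+0.000e+00/-2.485e+00) = 33.592917
converged: |Δa| < 1e-12 after 5 iterations
sag = a·(cosh(S/(2a)) − 1) = 33.592917·(cosh(1.448639) − 1) = 41.860217
T_max/T_min = cosh(S/(2a)) = 2.246102

a=33.593 sag=41.860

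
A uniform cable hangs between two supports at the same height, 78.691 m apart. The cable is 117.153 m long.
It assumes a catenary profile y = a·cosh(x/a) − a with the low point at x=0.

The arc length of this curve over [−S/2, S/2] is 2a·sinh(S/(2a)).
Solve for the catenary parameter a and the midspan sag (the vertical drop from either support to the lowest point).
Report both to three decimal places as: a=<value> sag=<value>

a=24.501 sag=38.993

seed: a₀ = √(S³/(24(L−S))) = √(78.691³/(24·38.462)) = 22.975557
iter 1: u=1.712494  f(a)=+6.050e+00  f'(a)=-4.439e+00  a ← 22.975557 − (+6.050e+00/-4.439e+00) = 24.338615
iter 2: u=1.616587  f(a)=+5.802e-01  f'(a)=-3.625e+00  a ← 24.338615 − (+5.802e-01/-3.625e+00) = 24.498685
iter 3: u=1.606025  f(a)=+6.586e-03  f'(a)=-3.543e+00  a ← 24.498685 − (+6.586e-03/-3.543e+00) = 24.500544
iter 4: u=1.605903  f(a)=+8.698e-07  f'(a)=-3.542e+00  a ← 24.500544 − (+8.698e-07/-3.542e+00) = 24.500545
iter 5: u=1.605903  f(a)=+4.263e-14  f'(a)=-3.542e+00  a ← 24.500545 − (+4.263e-14/-3.542e+00) = 24.500545
converged: |Δa| < 1e-12 after 5 iterations
sag = a·(cosh(S/(2a)) − 1) = 24.500545·(cosh(1.605903) − 1) = 38.993416
T_max/T_min = cosh(S/(2a)) = 2.591533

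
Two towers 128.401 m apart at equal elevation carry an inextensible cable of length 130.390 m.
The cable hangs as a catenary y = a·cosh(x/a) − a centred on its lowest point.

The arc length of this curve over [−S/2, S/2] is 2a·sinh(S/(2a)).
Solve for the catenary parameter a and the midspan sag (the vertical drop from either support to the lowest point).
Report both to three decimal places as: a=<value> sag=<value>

a=211.074 sag=9.839

seed: a₀ = √(S³/(24(L−S))) = √(128.401³/(24·1.989)) = 210.586049
iter 1: u=0.304866  f(a)=+9.264e-03  f'(a)=-1.907e-02  a ← 210.586049 − (+9.264e-03/-1.907e-02) = 211.071916
iter 2: u=0.304164  f(a)=+3.216e-05  f'(a)=-1.893e-02  a ← 211.071916 − (+3.216e-05/-1.893e-02) = 211.073614
iter 3: u=0.304162  f(a)=+3.905e-10  f'(a)=-1.893e-02  a ← 211.073614 − (+3.905e-10/-1.893e-02) = 211.073615
iter 4: u=0.304162  f(a)=+0.000e+00  f'(a)=-1.893e-02  a ← 211.073615 − (+0.000e+00/-1.893e-02) = 211.073615
converged: |Δa| < 1e-12 after 4 iterations
sag = a·(cosh(S/(2a)) − 1) = 211.073615·(cosh(0.304162) − 1) = 9.839171
T_max/T_min = cosh(S/(2a)) = 1.046615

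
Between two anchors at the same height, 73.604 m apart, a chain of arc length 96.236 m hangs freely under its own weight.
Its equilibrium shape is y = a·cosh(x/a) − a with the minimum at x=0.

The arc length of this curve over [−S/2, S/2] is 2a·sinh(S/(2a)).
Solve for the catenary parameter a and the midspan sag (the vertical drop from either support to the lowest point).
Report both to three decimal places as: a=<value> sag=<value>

a=28.265 sag=27.540

seed: a₀ = √(S³/(24(L−S))) = √(73.604³/(24·22.632)) = 27.094743
iter 1: u=1.358271  f(a)=+2.182e+00  f'(a)=-2.000e+00  a ← 27.094743 − (+2.182e+00/-2.000e+00) = 28.185741
iter 2: u=1.305696  f(a)=+1.387e-01  f'(a)=-1.753e+00  a ← 28.185741 − (+1.387e-01/-1.753e+00) = 28.264867
iter 3: u=1.302040  f(a)=+6.447e-04  f'(a)=-1.737e+00  a ← 28.264867 − (+6.447e-04/-1.737e+00) = 28.265238
iter 4: u=1.302023  f(a)=+1.407e-08  f'(a)=-1.737e+00  a ← 28.265238 − (+1.407e-08/-1.737e+00) = 28.265238
iter 5: u=1.302023  f(a)=-2.842e-14  f'(a)=-1.737e+00  a ← 28.265238 − (-2.842e-14/-1.737e+00) = 28.265238
converged: |Δa| < 1e-12 after 5 iterations
sag = a·(cosh(S/(2a)) − 1) = 28.265238·(cosh(1.302023) − 1) = 27.540368
T_max/T_min = cosh(S/(2a)) = 1.974355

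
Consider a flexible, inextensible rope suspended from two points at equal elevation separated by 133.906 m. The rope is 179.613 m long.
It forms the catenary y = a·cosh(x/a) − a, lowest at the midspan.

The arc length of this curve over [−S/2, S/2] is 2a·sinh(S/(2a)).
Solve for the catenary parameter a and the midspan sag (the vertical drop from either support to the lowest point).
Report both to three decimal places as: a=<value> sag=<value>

a=49.014 sag=53.297

seed: a₀ = √(S³/(24(L−S))) = √(133.906³/(24·45.707)) = 46.784617
iter 1: u=1.431090  f(a)=+4.915e+00  f'(a)=-2.385e+00  a ← 46.784617 − (+4.915e+00/-2.385e+00) = 48.845957
iter 2: u=1.370697  f(a)=+3.435e-01  f'(a)=-2.062e+00  a ← 48.845957 − (+3.435e-01/-2.062e+00) = 49.012567
iter 3: u=1.366037  f(a)=+1.957e-03  f'(a)=-2.038e+00  a ← 49.012567 − (+1.957e-03/-2.038e+00) = 49.013527
iter 4: u=1.366011  f(a)=+6.428e-08  f'(a)=-2.038e+00  a ← 49.013527 − (+6.428e-08/-2.038e+00) = 49.013527
iter 5: u=1.366011  f(a)=+2.842e-14  f'(a)=-2.038e+00  a ← 49.013527 − (+2.842e-14/-2.038e+00) = 49.013527
converged: |Δa| < 1e-12 after 5 iterations
sag = a·(cosh(S/(2a)) − 1) = 49.013527·(cosh(1.366011) − 1) = 53.297437
T_max/T_min = cosh(S/(2a)) = 2.087403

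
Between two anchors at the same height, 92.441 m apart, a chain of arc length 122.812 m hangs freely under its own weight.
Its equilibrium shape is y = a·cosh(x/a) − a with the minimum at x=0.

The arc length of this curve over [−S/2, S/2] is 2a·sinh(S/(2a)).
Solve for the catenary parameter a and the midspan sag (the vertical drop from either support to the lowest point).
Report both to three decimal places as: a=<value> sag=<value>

seed: a₀ = √(S³/(24(L−S))) = √(92.441³/(24·30.371)) = 32.920148
iter 1: u=1.404019  f(a)=+3.138e+00  f'(a)=-2.235e+00  a ← 32.920148 − (+3.138e+00/-2.235e+00) = 34.323860
iter 2: u=1.346600  f(a)=+2.119e-01  f'(a)=-1.943e+00  a ← 34.323860 − (+2.119e-01/-1.943e+00) = 34.432906
iter 3: u=1.342335  f(a)=+1.120e-03  f'(a)=-1.922e+00  a ← 34.432906 − (+1.120e-03/-1.922e+00) = 34.433489
iter 4: u=1.342312  f(a)=+3.170e-08  f'(a)=-1.922e+00  a ← 34.433489 − (+3.170e-08/-1.922e+00) = 34.433489
iter 5: u=1.342312  f(a)=+0.000e+00  f'(a)=-1.922e+00  a ← 34.433489 − (+0.000e+00/-1.922e+00) = 34.433489
converged: |Δa| < 1e-12 after 5 iterations
sag = a·(cosh(S/(2a)) − 1) = 34.433489·(cosh(1.342312) − 1) = 35.967946
T_max/T_min = cosh(S/(2a)) = 2.044563

a=34.433 sag=35.968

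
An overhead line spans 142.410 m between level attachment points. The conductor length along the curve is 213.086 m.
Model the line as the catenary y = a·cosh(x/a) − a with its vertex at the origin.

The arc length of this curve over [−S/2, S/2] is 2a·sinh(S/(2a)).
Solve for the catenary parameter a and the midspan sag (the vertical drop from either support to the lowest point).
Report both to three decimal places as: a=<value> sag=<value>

seed: a₀ = √(S³/(24(L−S))) = √(142.410³/(24·70.676)) = 41.263791
iter 1: u=1.725605  f(a)=+1.130e+01  f'(a)=-4.560e+00  a ← 41.263791 − (+1.130e+01/-4.560e+00) = 43.741796
iter 2: u=1.627848  f(a)=+1.098e+00  f'(a)=-3.714e+00  a ← 43.741796 − (+1.098e+00/-3.714e+00) = 44.037463
iter 3: u=1.616919  f(a)=+1.283e-02  f'(a)=-3.627e+00  a ← 44.037463 − (+1.283e-02/-3.627e+00) = 44.041000
iter 4: u=1.616789  f(a)=+1.796e-06  f'(a)=-3.626e+00  a ← 44.041000 − (+1.796e-06/-3.626e+00) = 44.041000
iter 5: u=1.616789  f(a)=+2.842e-14  f'(a)=-3.626e+00  a ← 44.041000 − (+2.842e-14/-3.626e+00) = 44.041000
converged: |Δa| < 1e-12 after 5 iterations
sag = a·(cosh(S/(2a)) − 1) = 44.041000·(cosh(1.616789) − 1) = 71.245688
T_max/T_min = cosh(S/(2a)) = 2.617713

a=44.041 sag=71.246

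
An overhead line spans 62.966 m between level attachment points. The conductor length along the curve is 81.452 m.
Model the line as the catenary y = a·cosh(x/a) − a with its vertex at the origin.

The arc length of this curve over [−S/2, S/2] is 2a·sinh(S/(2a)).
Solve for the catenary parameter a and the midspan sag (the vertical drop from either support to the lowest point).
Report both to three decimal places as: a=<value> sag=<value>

a=24.702 sag=22.930

seed: a₀ = √(S³/(24(L−S))) = √(62.966³/(24·18.486)) = 23.720949
iter 1: u=1.327223  f(a)=+1.698e+00  f'(a)=-1.851e+00  a ← 23.720949 − (+1.698e+00/-1.851e+00) = 24.638365
iter 2: u=1.277804  f(a)=+1.035e-01  f'(a)=-1.632e+00  a ← 24.638365 − (+1.035e-01/-1.632e+00) = 24.701789
iter 3: u=1.274523  f(a)=+4.395e-04  f'(a)=-1.618e+00  a ← 24.701789 − (+4.395e-04/-1.618e+00) = 24.702060
iter 4: u=1.274509  f(a)=+8.001e-09  f'(a)=-1.618e+00  a ← 24.702060 − (+8.001e-09/-1.618e+00) = 24.702060
iter 5: u=1.274509  f(a)=+0.000e+00  f'(a)=-1.618e+00  a ← 24.702060 − (+0.000e+00/-1.618e+00) = 24.702060
converged: |Δa| < 1e-12 after 5 iterations
sag = a·(cosh(S/(2a)) − 1) = 24.702060·(cosh(1.274509) − 1) = 22.929850
T_max/T_min = cosh(S/(2a)) = 1.928257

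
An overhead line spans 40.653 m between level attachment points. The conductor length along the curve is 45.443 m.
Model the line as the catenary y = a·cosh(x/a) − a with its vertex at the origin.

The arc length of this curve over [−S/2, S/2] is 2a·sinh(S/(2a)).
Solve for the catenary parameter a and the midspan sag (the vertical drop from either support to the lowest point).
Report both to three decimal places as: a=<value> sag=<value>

seed: a₀ = √(S³/(24(L−S))) = √(40.653³/(24·4.790)) = 24.174947
iter 1: u=0.840808  f(a)=+1.722e-01  f'(a)=-4.250e-01  a ← 24.174947 − (+1.722e-01/-4.250e-01) = 24.580101
iter 2: u=0.826949  f(a)=+4.424e-03  f'(a)=-4.034e-01  a ← 24.580101 − (+4.424e-03/-4.034e-01) = 24.591068
iter 3: u=0.826581  f(a)=+3.091e-06  f'(a)=-4.029e-01  a ← 24.591068 − (+3.091e-06/-4.029e-01) = 24.591076
iter 4: u=0.826580  f(a)=+1.521e-12  f'(a)=-4.029e-01  a ← 24.591076 − (+1.521e-12/-4.029e-01) = 24.591076
converged: |Δa| < 1e-12 after 4 iterations
sag = a·(cosh(S/(2a)) − 1) = 24.591076·(cosh(0.826580) − 1) = 8.890077
T_max/T_min = cosh(S/(2a)) = 1.361516

a=24.591 sag=8.890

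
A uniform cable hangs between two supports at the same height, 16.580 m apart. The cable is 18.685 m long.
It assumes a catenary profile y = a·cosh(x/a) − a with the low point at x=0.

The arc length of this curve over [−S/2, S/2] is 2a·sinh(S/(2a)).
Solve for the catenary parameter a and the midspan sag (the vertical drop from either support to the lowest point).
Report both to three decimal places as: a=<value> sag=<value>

seed: a₀ = √(S³/(24(L−S))) = √(16.580³/(24·2.105)) = 9.498283
iter 1: u=0.872789  f(a)=+8.165e-02  f'(a)=-4.779e-01  a ← 9.498283 − (+8.165e-02/-4.779e-01) = 9.669112
iter 2: u=0.857369  f(a)=+2.255e-03  f'(a)=-4.519e-01  a ← 9.669112 − (+2.255e-03/-4.519e-01) = 9.674102
iter 3: u=0.856927  f(a)=+1.828e-06  f'(a)=-4.511e-01  a ← 9.674102 − (+1.828e-06/-4.511e-01) = 9.674106
iter 4: u=0.856927  f(a)=+1.204e-12  f'(a)=-4.511e-01  a ← 9.674106 − (+1.204e-12/-4.511e-01) = 9.674106
converged: |Δa| < 1e-12 after 4 iterations
sag = a·(cosh(S/(2a)) − 1) = 9.674106·(cosh(0.856927) − 1) = 3.774709
T_max/T_min = cosh(S/(2a)) = 1.390187

a=9.674 sag=3.775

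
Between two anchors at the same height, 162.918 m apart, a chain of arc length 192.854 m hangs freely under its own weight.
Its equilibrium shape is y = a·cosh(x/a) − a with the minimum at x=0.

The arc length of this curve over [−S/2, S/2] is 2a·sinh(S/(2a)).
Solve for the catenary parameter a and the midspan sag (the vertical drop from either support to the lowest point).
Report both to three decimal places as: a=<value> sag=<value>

a=79.634 sag=45.425

seed: a₀ = √(S³/(24(L−S))) = √(162.918³/(24·29.936)) = 77.580236
iter 1: u=1.049997  f(a)=+1.694e+00  f'(a)=-8.602e-01  a ← 77.580236 − (+1.694e+00/-8.602e-01) = 79.549672
iter 2: u=1.024002  f(a)=+6.666e-02  f'(a)=-7.938e-01  a ← 79.549672 − (+6.666e-02/-7.938e-01) = 79.633649
iter 3: u=1.022922  f(a)=+1.125e-04  f'(a)=-7.911e-01  a ← 79.633649 − (+1.125e-04/-7.911e-01) = 79.633791
iter 4: u=1.022920  f(a)=+3.221e-10  f'(a)=-7.911e-01  a ← 79.633791 − (+3.221e-10/-7.911e-01) = 79.633791
iter 5: u=1.022920  f(a)=-2.842e-14  f'(a)=-7.911e-01  a ← 79.633791 − (-2.842e-14/-7.911e-01) = 79.633791
converged: |Δa| < 1e-12 after 5 iterations
sag = a·(cosh(S/(2a)) − 1) = 79.633791·(cosh(1.022920) − 1) = 45.425023
T_max/T_min = cosh(S/(2a)) = 1.570424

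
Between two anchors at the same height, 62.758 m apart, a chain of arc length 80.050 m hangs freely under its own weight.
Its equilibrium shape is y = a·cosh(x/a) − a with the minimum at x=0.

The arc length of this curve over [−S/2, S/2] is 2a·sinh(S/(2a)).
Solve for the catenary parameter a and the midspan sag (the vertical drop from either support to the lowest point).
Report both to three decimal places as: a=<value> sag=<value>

seed: a₀ = √(S³/(24(L−S))) = √(62.758³/(24·17.292)) = 24.404809
iter 1: u=1.285771  f(a)=+1.487e+00  f'(a)=-1.666e+00  a ← 24.404809 − (+1.487e+00/-1.666e+00) = 25.297523
iter 2: u=1.240398  f(a)=+8.548e-02  f'(a)=-1.479e+00  a ← 25.297523 − (+8.548e-02/-1.479e+00) = 25.355314
iter 3: u=1.237571  f(a)=+3.206e-04  f'(a)=-1.468e+00  a ← 25.355314 − (+3.206e-04/-1.468e+00) = 25.355533
iter 4: u=1.237560  f(a)=+4.549e-09  f'(a)=-1.468e+00  a ← 25.355533 − (+4.549e-09/-1.468e+00) = 25.355533
iter 5: u=1.237560  f(a)=+0.000e+00  f'(a)=-1.468e+00  a ← 25.355533 − (+0.000e+00/-1.468e+00) = 25.355533
converged: |Δa| < 1e-12 after 5 iterations
sag = a·(cosh(S/(2a)) − 1) = 25.355533·(cosh(1.237560) − 1) = 22.024882
T_max/T_min = cosh(S/(2a)) = 1.868642

a=25.356 sag=22.025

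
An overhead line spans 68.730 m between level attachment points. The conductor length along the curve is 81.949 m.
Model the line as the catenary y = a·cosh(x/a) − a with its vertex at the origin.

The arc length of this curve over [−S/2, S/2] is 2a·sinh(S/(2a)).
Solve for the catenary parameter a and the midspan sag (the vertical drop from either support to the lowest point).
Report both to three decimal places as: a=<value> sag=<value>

seed: a₀ = √(S³/(24(L−S))) = √(68.730³/(24·13.219)) = 31.990026
iter 1: u=1.074241  f(a)=+7.840e-01  f'(a)=-9.258e-01  a ← 31.990026 − (+7.840e-01/-9.258e-01) = 32.836863
iter 2: u=1.046537  f(a)=+3.221e-02  f'(a)=-8.512e-01  a ← 32.836863 − (+3.221e-02/-8.512e-01) = 32.874706
iter 3: u=1.045333  f(a)=+5.953e-05  f'(a)=-8.480e-01  a ← 32.874706 − (+5.953e-05/-8.480e-01) = 32.874776
iter 4: u=1.045330  f(a)=+2.041e-10  f'(a)=-8.480e-01  a ← 32.874776 − (+2.041e-10/-8.480e-01) = 32.874776
iter 5: u=1.045330  f(a)=+0.000e+00  f'(a)=-8.480e-01  a ← 32.874776 − (+0.000e+00/-8.480e-01) = 32.874776
converged: |Δa| < 1e-12 after 5 iterations
sag = a·(cosh(S/(2a)) − 1) = 32.874776·(cosh(1.045330) − 1) = 19.657695
T_max/T_min = cosh(S/(2a)) = 1.597957

a=32.875 sag=19.658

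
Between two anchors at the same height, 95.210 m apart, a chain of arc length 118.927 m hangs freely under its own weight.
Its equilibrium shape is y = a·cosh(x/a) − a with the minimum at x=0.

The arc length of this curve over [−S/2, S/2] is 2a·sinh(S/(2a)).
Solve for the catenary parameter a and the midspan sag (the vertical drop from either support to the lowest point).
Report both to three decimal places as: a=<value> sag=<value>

seed: a₀ = √(S³/(24(L−S))) = √(95.210³/(24·23.717)) = 38.939319
iter 1: u=1.222543  f(a)=+1.837e+00  f'(a)=-1.410e+00  a ← 38.939319 − (+1.837e+00/-1.410e+00) = 40.241809
iter 2: u=1.182974  f(a)=+9.618e-02  f'(a)=-1.266e+00  a ← 40.241809 − (+9.618e-02/-1.266e+00) = 40.317782
iter 3: u=1.180745  f(a)=+2.960e-04  f'(a)=-1.258e+00  a ← 40.317782 − (+2.960e-04/-1.258e+00) = 40.318018
iter 4: u=1.180738  f(a)=+2.823e-09  f'(a)=-1.258e+00  a ← 40.318018 − (+2.823e-09/-1.258e+00) = 40.318018
iter 5: u=1.180738  f(a)=-1.421e-14  f'(a)=-1.258e+00  a ← 40.318018 − (-1.421e-14/-1.258e+00) = 40.318018
converged: |Δa| < 1e-12 after 5 iterations
sag = a·(cosh(S/(2a)) − 1) = 40.318018·(cosh(1.180738) − 1) = 31.525217
T_max/T_min = cosh(S/(2a)) = 1.781914

a=40.318 sag=31.525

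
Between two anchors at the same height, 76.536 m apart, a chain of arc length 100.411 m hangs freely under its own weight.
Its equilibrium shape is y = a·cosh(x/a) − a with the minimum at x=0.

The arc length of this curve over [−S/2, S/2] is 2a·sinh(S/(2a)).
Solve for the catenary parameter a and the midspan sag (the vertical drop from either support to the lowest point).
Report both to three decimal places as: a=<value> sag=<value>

seed: a₀ = √(S³/(24(L−S))) = √(76.536³/(24·23.875)) = 27.971859
iter 1: u=1.368089  f(a)=+2.337e+00  f'(a)=-2.049e+00  a ← 27.971859 − (+2.337e+00/-2.049e+00) = 29.112344
iter 2: u=1.314494  f(a)=+1.505e-01  f'(a)=-1.793e+00  a ← 29.112344 − (+1.505e-01/-1.793e+00) = 29.196303
iter 3: u=1.310714  f(a)=+7.195e-04  f'(a)=-1.775e+00  a ← 29.196303 − (+7.195e-04/-1.775e+00) = 29.196709
iter 4: u=1.310696  f(a)=+1.662e-08  f'(a)=-1.775e+00  a ← 29.196709 − (+1.662e-08/-1.775e+00) = 29.196709
iter 5: u=1.310696  f(a)=+2.842e-14  f'(a)=-1.775e+00  a ← 29.196709 − (+2.842e-14/-1.775e+00) = 29.196709
converged: |Δa| < 1e-12 after 5 iterations
sag = a·(cosh(S/(2a)) − 1) = 29.196709·(cosh(1.310696) − 1) = 28.881170
T_max/T_min = cosh(S/(2a)) = 1.989193

a=29.197 sag=28.881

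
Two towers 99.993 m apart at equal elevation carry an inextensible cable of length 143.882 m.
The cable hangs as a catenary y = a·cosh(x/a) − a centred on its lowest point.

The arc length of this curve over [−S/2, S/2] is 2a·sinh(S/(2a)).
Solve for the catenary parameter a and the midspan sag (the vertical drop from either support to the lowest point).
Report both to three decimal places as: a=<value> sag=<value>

a=32.662 sag=46.347

seed: a₀ = √(S³/(24(L−S))) = √(99.993³/(24·43.889)) = 30.808527
iter 1: u=1.622814  f(a)=+6.155e+00  f'(a)=-3.674e+00  a ← 30.808527 − (+6.155e+00/-3.674e+00) = 32.484020
iter 2: u=1.539111  f(a)=+5.378e-01  f'(a)=-3.057e+00  a ← 32.484020 − (+5.378e-01/-3.057e+00) = 32.659921
iter 3: u=1.530821  f(a)=+4.974e-03  f'(a)=-3.001e+00  a ← 32.659921 − (+4.974e-03/-3.001e+00) = 32.661578
iter 4: u=1.530744  f(a)=+4.341e-07  f'(a)=-3.000e+00  a ← 32.661578 − (+4.341e-07/-3.000e+00) = 32.661578
iter 5: u=1.530744  f(a)=-2.842e-14  f'(a)=-3.000e+00  a ← 32.661578 − (-2.842e-14/-3.000e+00) = 32.661578
converged: |Δa| < 1e-12 after 5 iterations
sag = a·(cosh(S/(2a)) − 1) = 32.661578·(cosh(1.530744) − 1) = 46.346562
T_max/T_min = cosh(S/(2a)) = 2.418993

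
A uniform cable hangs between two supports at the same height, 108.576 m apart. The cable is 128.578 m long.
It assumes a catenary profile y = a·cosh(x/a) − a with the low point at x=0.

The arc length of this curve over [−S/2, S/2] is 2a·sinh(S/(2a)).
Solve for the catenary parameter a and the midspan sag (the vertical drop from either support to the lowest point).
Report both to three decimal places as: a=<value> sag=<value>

a=53.007 sag=30.317

seed: a₀ = √(S³/(24(L−S))) = √(108.576³/(24·20.002)) = 51.636693
iter 1: u=1.051345  f(a)=+1.135e+00  f'(a)=-8.638e-01  a ← 51.636693 − (+1.135e+00/-8.638e-01) = 52.950629
iter 2: u=1.025257  f(a)=+4.476e-02  f'(a)=-7.969e-01  a ← 52.950629 − (+4.476e-02/-7.969e-01) = 53.006803
iter 3: u=1.024170  f(a)=+7.597e-05  f'(a)=-7.942e-01  a ← 53.006803 − (+7.597e-05/-7.942e-01) = 53.006899
iter 4: u=1.024169  f(a)=+2.196e-10  f'(a)=-7.942e-01  a ← 53.006899 − (+2.196e-10/-7.942e-01) = 53.006899
iter 5: u=1.024169  f(a)=+0.000e+00  f'(a)=-7.942e-01  a ← 53.006899 − (+0.000e+00/-7.942e-01) = 53.006899
converged: |Δa| < 1e-12 after 5 iterations
sag = a·(cosh(S/(2a)) − 1) = 53.006899·(cosh(1.024169) − 1) = 30.316608
T_max/T_min = cosh(S/(2a)) = 1.571937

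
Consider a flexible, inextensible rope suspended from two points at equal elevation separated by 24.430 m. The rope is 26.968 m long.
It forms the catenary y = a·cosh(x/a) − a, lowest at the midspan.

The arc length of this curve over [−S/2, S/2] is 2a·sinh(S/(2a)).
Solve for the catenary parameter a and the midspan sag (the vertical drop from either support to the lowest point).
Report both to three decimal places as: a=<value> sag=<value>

seed: a₀ = √(S³/(24(L−S))) = √(24.430³/(24·2.538)) = 15.471548
iter 1: u=0.789514  f(a)=+8.029e-02  f'(a)=-3.490e-01  a ← 15.471548 − (+8.029e-02/-3.490e-01) = 15.701593
iter 2: u=0.777947  f(a)=+1.826e-03  f'(a)=-3.333e-01  a ← 15.701593 − (+1.826e-03/-3.333e-01) = 15.707071
iter 3: u=0.777675  f(a)=+9.928e-07  f'(a)=-3.329e-01  a ← 15.707071 − (+9.928e-07/-3.329e-01) = 15.707074
iter 4: u=0.777675  f(a)=+2.878e-13  f'(a)=-3.329e-01  a ← 15.707074 − (+2.878e-13/-3.329e-01) = 15.707074
converged: |Δa| < 1e-12 after 4 iterations
sag = a·(cosh(S/(2a)) − 1) = 15.707074·(cosh(0.777675) − 1) = 4.993903
T_max/T_min = cosh(S/(2a)) = 1.317940

a=15.707 sag=4.994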